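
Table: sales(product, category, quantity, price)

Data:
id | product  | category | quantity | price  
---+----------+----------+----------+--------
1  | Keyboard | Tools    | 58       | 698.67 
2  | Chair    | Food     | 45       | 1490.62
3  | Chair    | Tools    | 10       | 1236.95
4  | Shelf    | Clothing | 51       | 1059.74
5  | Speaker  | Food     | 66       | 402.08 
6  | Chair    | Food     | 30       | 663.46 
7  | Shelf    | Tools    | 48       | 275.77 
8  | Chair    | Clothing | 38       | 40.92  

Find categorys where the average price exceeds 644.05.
SELECT category, AVG(price)
FROM sales
GROUP BY category
HAVING AVG(price) > 644.05

Result:
  Food: avg=852.05
  Tools: avg=737.13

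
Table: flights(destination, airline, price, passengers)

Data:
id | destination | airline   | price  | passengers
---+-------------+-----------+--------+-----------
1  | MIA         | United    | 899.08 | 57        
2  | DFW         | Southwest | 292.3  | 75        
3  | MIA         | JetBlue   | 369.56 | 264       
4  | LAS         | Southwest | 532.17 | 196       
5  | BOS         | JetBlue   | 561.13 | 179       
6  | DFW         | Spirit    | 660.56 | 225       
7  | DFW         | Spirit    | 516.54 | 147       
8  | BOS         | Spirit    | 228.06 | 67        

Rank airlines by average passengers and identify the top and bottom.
SELECT airline, AVG(passengers)
FROM flights
GROUP BY airline
ORDER BY AVG(passengers)

All groups:
  United: 57.00
  Southwest: 135.50
  Spirit: 146.33
  JetBlue: 221.50

Highest: JetBlue (221.50)
Lowest: United (57.00)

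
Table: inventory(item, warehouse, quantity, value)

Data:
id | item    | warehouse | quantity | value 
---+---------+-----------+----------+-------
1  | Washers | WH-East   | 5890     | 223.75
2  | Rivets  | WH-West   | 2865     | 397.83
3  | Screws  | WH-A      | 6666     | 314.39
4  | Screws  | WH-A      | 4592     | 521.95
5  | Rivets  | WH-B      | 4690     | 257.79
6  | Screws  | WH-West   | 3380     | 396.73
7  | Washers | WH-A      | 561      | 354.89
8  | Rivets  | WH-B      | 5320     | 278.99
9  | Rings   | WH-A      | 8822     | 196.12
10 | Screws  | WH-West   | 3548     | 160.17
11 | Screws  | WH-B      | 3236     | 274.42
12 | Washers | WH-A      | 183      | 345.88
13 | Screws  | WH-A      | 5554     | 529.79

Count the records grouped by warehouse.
SELECT warehouse, COUNT(*) as count
FROM inventory
GROUP BY warehouse

Result:
  WH-A: 6
  WH-B: 3
  WH-East: 1
  WH-West: 3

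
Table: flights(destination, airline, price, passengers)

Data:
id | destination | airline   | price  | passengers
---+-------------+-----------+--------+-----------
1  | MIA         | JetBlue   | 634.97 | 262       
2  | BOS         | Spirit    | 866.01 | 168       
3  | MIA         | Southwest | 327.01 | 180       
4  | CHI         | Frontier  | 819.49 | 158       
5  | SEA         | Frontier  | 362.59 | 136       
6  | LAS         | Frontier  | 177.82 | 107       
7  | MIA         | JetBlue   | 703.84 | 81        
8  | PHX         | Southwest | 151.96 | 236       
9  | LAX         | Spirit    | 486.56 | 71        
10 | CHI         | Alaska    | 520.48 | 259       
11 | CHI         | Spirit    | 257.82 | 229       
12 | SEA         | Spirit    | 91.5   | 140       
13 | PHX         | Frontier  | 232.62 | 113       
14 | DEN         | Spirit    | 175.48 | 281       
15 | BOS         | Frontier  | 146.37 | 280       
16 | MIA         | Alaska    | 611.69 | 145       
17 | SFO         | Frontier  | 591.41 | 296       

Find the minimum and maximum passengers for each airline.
SELECT airline, MIN(passengers), MAX(passengers)
FROM flights
GROUP BY airline

Result:
  Alaska: min=145, max=259
  Frontier: min=107, max=296
  JetBlue: min=81, max=262
  Southwest: min=180, max=236
  Spirit: min=71, max=281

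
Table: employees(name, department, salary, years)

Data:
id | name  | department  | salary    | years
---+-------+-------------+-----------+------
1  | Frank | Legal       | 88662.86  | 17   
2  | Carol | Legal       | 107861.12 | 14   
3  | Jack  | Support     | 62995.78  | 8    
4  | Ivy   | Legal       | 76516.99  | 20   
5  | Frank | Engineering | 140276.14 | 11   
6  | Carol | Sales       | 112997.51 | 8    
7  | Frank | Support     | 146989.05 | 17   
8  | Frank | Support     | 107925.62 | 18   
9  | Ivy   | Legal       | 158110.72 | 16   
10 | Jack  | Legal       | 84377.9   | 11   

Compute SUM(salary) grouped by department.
SELECT department, SUM(salary) as result
FROM employees
GROUP BY department

Result:
  Engineering: 140276.14
  Legal: 515529.59
  Sales: 112997.51
  Support: 317910.45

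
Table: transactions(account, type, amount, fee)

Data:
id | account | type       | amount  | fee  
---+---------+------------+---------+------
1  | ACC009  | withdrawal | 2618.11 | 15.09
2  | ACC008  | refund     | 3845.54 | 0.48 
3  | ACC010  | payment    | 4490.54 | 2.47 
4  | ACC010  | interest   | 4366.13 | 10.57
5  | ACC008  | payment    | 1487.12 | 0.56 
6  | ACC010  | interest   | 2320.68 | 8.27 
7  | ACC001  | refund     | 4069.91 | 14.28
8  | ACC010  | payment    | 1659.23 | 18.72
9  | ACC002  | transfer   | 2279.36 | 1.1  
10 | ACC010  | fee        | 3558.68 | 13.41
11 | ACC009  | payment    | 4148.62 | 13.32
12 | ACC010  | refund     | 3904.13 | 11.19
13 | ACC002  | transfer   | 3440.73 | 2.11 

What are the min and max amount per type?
SELECT type, MIN(amount), MAX(amount)
FROM transactions
GROUP BY type

Result:
  fee: min=3558.68, max=3558.68
  interest: min=2320.68, max=4366.13
  payment: min=1487.12, max=4490.54
  refund: min=3845.54, max=4069.91
  transfer: min=2279.36, max=3440.73
  withdrawal: min=2618.11, max=2618.11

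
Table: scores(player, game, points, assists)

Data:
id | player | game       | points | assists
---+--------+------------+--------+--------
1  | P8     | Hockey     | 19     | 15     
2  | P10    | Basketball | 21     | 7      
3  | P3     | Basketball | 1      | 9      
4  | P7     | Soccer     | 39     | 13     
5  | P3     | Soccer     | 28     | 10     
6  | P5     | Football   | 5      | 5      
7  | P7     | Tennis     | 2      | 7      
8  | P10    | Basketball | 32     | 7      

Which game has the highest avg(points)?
SELECT game, AVG(points) as val
FROM scores
GROUP BY game
ORDER BY val DESC
LIMIT 1

Result: Soccer with avg(points) = 33.50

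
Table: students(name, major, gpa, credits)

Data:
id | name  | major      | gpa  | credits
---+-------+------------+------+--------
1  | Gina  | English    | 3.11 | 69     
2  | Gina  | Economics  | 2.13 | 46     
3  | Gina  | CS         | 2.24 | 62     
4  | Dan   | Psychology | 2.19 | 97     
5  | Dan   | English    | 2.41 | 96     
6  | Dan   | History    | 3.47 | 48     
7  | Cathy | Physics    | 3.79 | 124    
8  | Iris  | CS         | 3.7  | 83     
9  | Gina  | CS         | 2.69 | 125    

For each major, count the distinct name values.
SELECT major, COUNT(DISTINCT name)
FROM students
GROUP BY major

Result:
  CS: 2 distinct
  Economics: 1 distinct
  English: 2 distinct
  History: 1 distinct
  Physics: 1 distinct
  Psychology: 1 distinct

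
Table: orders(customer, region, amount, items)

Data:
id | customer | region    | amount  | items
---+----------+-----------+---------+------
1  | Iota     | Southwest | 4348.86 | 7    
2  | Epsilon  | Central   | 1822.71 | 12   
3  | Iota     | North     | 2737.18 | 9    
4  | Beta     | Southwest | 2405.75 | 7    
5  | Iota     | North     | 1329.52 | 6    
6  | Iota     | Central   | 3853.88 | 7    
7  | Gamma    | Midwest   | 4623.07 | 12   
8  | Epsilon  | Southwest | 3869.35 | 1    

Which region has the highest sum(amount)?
SELECT region, SUM(amount) as val
FROM orders
GROUP BY region
ORDER BY val DESC
LIMIT 1

Result: Southwest with sum(amount) = 10623.96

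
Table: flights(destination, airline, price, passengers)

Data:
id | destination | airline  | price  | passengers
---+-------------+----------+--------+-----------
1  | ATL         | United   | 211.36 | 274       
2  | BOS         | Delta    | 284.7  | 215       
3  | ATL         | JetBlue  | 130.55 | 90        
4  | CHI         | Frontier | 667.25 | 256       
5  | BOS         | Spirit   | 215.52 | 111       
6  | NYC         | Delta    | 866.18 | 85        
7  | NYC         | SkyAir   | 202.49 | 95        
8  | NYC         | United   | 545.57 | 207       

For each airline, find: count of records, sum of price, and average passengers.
SELECT airline,
       COUNT(*) as cnt,
       SUM(price) as total_price,
       AVG(passengers) as avg_passengers
FROM flights
GROUP BY airline

Result:
  Delta: 2 records, 1150.88 total price, 150.00 avg passengers
  Frontier: 1 records, 667.25 total price, 256.00 avg passengers
  JetBlue: 1 records, 130.55 total price, 90.00 avg passengers
  SkyAir: 1 records, 202.49 total price, 95.00 avg passengers
  Spirit: 1 records, 215.52 total price, 111.00 avg passengers
  United: 2 records, 756.93 total price, 240.50 avg passengers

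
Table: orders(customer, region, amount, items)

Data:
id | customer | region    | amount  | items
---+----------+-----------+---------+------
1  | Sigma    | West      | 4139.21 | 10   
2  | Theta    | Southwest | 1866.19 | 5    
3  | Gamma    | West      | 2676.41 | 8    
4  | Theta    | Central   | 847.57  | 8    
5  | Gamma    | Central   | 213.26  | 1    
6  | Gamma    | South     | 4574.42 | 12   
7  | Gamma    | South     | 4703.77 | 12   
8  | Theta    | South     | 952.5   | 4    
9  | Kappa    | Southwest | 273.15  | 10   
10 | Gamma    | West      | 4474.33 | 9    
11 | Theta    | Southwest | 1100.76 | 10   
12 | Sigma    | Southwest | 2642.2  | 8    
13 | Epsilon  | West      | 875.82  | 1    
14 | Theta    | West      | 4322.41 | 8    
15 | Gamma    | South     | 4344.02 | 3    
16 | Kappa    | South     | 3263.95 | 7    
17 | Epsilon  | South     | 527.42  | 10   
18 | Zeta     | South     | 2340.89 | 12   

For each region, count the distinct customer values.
SELECT region, COUNT(DISTINCT customer)
FROM orders
GROUP BY region

Result:
  Central: 2 distinct
  South: 5 distinct
  Southwest: 3 distinct
  West: 4 distinct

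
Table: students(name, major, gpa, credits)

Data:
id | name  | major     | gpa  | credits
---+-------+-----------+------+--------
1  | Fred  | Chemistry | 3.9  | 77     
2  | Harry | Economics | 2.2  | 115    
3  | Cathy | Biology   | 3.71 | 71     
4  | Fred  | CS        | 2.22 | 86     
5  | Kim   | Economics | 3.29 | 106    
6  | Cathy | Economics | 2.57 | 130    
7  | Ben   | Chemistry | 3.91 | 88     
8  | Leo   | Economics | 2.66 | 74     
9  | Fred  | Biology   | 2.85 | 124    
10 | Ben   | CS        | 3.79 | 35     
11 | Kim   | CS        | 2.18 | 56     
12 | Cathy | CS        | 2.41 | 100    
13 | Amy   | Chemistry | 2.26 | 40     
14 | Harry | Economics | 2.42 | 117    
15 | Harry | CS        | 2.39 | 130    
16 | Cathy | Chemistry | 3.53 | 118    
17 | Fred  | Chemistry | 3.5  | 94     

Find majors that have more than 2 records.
SELECT major, COUNT(*) as cnt
FROM students
GROUP BY major
HAVING COUNT(*) > 2

Result:
  CS: 5
  Chemistry: 5
  Economics: 5

Note: HAVING filters groups after aggregation, WHERE filters rows before.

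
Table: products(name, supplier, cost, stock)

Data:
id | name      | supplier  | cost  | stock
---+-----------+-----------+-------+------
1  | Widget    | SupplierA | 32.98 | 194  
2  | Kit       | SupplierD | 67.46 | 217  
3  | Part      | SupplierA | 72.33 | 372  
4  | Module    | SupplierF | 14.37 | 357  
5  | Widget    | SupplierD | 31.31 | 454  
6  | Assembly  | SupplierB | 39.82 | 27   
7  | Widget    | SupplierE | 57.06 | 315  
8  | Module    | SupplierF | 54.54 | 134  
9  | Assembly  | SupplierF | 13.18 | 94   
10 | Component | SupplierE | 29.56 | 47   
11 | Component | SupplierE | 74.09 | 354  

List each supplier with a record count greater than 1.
SELECT supplier, COUNT(*) as cnt
FROM products
GROUP BY supplier
HAVING COUNT(*) > 1

Result:
  SupplierA: 2
  SupplierD: 2
  SupplierE: 3
  SupplierF: 3

Note: HAVING filters groups after aggregation, WHERE filters rows before.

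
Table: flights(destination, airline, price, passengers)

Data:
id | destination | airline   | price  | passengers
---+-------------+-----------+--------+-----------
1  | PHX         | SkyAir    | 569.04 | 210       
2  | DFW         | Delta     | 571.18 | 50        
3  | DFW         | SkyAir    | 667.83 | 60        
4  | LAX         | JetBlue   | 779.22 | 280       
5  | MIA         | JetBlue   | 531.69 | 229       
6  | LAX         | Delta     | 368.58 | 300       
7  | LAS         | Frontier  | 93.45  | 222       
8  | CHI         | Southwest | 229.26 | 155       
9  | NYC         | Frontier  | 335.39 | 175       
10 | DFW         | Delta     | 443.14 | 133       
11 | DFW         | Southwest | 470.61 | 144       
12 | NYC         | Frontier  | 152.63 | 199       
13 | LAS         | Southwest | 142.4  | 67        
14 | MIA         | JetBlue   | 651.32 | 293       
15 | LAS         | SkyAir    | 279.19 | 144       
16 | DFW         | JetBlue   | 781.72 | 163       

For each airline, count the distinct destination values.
SELECT airline, COUNT(DISTINCT destination)
FROM flights
GROUP BY airline

Result:
  Delta: 2 distinct
  Frontier: 2 distinct
  JetBlue: 3 distinct
  SkyAir: 3 distinct
  Southwest: 3 distinct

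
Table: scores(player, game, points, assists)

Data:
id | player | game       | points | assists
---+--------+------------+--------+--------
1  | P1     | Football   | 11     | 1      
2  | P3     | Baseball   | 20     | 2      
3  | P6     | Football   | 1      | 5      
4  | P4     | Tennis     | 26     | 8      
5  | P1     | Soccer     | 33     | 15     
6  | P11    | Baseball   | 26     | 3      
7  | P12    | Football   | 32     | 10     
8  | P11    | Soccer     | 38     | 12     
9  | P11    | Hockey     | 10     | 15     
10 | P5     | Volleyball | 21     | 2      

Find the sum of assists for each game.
SELECT game, SUM(assists) as result
FROM scores
GROUP BY game

Result:
  Baseball: 5
  Football: 16
  Hockey: 15
  Soccer: 27
  Tennis: 8
  Volleyball: 2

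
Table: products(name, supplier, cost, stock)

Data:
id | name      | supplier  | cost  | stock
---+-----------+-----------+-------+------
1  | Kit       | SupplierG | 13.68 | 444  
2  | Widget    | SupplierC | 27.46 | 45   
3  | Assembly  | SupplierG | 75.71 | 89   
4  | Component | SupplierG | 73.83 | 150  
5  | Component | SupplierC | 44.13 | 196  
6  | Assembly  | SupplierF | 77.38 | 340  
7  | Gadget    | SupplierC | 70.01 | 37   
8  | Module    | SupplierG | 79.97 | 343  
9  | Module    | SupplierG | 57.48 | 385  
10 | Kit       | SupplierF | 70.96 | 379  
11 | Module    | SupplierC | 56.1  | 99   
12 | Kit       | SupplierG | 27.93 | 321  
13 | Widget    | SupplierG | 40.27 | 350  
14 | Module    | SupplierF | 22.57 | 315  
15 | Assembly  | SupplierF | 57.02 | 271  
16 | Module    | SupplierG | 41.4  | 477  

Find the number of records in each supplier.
SELECT supplier, COUNT(*) as count
FROM products
GROUP BY supplier

Result:
  SupplierC: 4
  SupplierF: 4
  SupplierG: 8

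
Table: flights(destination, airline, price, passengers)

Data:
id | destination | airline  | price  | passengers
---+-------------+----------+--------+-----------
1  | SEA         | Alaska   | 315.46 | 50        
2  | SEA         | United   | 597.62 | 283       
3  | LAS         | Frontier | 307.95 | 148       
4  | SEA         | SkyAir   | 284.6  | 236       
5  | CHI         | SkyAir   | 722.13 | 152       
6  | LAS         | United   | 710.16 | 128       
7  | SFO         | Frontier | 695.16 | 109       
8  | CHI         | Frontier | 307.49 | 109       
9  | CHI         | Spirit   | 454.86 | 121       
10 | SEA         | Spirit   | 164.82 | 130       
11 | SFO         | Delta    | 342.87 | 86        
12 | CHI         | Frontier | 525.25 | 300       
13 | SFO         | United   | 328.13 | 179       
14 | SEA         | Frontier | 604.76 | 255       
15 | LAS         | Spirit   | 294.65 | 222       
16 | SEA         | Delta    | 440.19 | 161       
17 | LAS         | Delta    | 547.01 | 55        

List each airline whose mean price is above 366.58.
SELECT airline, AVG(price)
FROM flights
GROUP BY airline
HAVING AVG(price) > 366.58

Result:
  Delta: avg=443.36
  Frontier: avg=488.12
  SkyAir: avg=503.37
  United: avg=545.30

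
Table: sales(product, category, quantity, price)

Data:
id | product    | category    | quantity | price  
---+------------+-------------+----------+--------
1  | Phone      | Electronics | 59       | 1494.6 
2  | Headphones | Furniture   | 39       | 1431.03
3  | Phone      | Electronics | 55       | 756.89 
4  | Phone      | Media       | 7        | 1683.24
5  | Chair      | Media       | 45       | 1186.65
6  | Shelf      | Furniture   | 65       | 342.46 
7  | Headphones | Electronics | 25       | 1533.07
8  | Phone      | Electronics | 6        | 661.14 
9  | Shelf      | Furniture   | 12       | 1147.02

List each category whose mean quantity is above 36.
SELECT category, AVG(quantity)
FROM sales
GROUP BY category
HAVING AVG(quantity) > 36

Result:
  Electronics: avg=36.25
  Furniture: avg=38.67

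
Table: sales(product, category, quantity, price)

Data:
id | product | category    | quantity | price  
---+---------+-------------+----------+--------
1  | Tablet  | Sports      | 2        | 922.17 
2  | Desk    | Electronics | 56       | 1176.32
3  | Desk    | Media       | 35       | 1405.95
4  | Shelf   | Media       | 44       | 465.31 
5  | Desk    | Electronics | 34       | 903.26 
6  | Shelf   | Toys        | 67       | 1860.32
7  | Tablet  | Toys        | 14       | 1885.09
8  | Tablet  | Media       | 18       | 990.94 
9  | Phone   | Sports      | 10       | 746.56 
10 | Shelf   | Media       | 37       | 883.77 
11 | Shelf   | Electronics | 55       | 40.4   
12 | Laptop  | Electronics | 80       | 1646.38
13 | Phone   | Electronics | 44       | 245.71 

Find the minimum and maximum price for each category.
SELECT category, MIN(price), MAX(price)
FROM sales
GROUP BY category

Result:
  Electronics: min=40.40, max=1646.38
  Media: min=465.31, max=1405.95
  Sports: min=746.56, max=922.17
  Toys: min=1860.32, max=1885.09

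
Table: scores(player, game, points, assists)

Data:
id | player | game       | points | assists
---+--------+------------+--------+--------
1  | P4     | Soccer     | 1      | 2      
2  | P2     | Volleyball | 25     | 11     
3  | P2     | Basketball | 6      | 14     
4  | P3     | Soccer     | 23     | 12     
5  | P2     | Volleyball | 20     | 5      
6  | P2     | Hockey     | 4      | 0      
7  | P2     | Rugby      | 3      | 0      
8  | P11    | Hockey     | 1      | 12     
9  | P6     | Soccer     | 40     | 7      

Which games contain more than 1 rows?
SELECT game, COUNT(*) as cnt
FROM scores
GROUP BY game
HAVING COUNT(*) > 1

Result:
  Hockey: 2
  Soccer: 3
  Volleyball: 2

Note: HAVING filters groups after aggregation, WHERE filters rows before.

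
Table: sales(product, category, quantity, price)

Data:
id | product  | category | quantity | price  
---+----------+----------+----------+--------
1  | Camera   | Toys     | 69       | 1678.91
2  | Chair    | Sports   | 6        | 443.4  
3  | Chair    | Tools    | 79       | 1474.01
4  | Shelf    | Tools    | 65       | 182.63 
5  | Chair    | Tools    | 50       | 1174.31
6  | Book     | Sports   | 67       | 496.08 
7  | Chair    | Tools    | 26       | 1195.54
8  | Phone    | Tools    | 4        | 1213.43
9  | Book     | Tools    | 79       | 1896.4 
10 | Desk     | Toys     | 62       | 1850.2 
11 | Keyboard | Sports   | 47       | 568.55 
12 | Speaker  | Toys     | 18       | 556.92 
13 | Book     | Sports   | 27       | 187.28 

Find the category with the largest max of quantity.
SELECT category, MAX(quantity) as val
FROM sales
GROUP BY category
ORDER BY val DESC
LIMIT 1

Result: Tools with max(quantity) = 79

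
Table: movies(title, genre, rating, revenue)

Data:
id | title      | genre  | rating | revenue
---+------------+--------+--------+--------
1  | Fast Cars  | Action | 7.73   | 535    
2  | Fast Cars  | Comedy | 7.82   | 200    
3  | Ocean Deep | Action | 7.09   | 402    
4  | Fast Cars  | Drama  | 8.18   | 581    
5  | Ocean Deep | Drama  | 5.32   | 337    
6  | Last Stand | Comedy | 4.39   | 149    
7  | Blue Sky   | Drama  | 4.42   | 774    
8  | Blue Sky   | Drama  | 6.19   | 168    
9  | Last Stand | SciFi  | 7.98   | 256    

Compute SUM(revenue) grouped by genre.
SELECT genre, SUM(revenue) as result
FROM movies
GROUP BY genre

Result:
  Action: 937
  Comedy: 349
  Drama: 1860
  SciFi: 256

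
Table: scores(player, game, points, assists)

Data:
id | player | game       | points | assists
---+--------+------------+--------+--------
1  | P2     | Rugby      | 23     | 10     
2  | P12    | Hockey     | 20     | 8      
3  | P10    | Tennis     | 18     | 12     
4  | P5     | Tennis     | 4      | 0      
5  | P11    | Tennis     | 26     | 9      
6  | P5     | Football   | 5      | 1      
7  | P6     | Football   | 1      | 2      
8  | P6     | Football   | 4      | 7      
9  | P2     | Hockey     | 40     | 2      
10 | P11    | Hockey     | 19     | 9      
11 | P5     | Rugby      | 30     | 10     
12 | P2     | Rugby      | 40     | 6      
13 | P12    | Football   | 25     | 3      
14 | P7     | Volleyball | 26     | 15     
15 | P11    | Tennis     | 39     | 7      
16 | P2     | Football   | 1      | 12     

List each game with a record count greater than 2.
SELECT game, COUNT(*) as cnt
FROM scores
GROUP BY game
HAVING COUNT(*) > 2

Result:
  Football: 5
  Hockey: 3
  Rugby: 3
  Tennis: 4

Note: HAVING filters groups after aggregation, WHERE filters rows before.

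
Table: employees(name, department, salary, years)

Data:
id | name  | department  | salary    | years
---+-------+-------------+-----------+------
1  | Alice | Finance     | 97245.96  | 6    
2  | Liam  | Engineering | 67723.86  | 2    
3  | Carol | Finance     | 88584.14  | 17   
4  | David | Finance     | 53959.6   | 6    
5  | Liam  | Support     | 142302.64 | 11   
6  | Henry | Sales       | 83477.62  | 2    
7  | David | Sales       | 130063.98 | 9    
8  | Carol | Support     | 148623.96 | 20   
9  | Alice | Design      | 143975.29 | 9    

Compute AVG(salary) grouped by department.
SELECT department, AVG(salary) as result
FROM employees
GROUP BY department

Result:
  Design: 143975.29
  Engineering: 67723.86
  Finance: 79929.90
  Sales: 106770.80
  Support: 145463.30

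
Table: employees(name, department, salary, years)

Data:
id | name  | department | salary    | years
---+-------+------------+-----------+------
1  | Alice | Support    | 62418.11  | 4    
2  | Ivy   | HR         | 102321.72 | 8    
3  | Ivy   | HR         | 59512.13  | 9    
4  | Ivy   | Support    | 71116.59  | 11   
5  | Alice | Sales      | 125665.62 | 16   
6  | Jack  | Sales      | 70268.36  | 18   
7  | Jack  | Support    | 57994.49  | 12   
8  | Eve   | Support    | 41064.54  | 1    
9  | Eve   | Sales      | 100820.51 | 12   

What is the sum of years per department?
SELECT department, SUM(years) as result
FROM employees
GROUP BY department

Result:
  HR: 17
  Sales: 46
  Support: 28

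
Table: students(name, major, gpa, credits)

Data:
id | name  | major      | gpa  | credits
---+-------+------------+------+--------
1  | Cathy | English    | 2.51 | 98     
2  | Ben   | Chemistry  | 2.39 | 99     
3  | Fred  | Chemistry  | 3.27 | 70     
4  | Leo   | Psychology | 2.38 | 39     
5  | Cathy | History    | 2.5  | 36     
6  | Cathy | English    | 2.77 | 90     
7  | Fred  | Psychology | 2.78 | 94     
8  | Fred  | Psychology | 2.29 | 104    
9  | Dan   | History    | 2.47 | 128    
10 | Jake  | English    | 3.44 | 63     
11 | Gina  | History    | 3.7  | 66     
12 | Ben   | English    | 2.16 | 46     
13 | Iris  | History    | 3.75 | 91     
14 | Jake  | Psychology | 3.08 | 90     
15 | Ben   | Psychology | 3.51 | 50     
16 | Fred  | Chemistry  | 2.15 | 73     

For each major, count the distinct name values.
SELECT major, COUNT(DISTINCT name)
FROM students
GROUP BY major

Result:
  Chemistry: 2 distinct
  English: 3 distinct
  History: 4 distinct
  Psychology: 4 distinct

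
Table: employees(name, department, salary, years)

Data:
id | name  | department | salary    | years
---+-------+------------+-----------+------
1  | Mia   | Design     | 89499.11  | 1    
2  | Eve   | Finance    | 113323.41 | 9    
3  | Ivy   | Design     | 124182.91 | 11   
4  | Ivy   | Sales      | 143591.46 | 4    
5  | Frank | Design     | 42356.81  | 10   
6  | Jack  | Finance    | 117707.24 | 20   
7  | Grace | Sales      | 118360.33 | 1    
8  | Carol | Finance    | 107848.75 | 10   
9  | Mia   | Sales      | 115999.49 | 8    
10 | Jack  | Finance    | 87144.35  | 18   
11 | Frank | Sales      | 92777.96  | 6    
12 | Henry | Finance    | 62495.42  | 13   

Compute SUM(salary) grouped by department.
SELECT department, SUM(salary) as result
FROM employees
GROUP BY department

Result:
  Design: 256038.83
  Finance: 488519.17
  Sales: 470729.24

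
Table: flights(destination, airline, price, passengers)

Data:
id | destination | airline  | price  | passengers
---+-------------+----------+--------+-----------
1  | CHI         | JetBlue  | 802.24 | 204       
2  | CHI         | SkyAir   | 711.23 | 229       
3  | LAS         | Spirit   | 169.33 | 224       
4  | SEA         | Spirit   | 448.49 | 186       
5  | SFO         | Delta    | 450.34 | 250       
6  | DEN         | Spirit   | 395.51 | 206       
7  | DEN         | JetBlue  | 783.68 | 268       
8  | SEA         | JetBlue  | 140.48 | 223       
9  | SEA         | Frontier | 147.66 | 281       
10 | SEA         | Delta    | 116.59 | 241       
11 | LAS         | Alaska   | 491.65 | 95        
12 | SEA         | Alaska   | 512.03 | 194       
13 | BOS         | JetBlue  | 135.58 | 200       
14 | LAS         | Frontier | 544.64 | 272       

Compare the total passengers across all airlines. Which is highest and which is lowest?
SELECT airline, SUM(passengers)
FROM flights
GROUP BY airline
ORDER BY SUM(passengers)

All groups:
  SkyAir: 229
  Alaska: 289
  Delta: 491
  Frontier: 553
  Spirit: 616
  JetBlue: 895

Highest: JetBlue (895)
Lowest: SkyAir (229)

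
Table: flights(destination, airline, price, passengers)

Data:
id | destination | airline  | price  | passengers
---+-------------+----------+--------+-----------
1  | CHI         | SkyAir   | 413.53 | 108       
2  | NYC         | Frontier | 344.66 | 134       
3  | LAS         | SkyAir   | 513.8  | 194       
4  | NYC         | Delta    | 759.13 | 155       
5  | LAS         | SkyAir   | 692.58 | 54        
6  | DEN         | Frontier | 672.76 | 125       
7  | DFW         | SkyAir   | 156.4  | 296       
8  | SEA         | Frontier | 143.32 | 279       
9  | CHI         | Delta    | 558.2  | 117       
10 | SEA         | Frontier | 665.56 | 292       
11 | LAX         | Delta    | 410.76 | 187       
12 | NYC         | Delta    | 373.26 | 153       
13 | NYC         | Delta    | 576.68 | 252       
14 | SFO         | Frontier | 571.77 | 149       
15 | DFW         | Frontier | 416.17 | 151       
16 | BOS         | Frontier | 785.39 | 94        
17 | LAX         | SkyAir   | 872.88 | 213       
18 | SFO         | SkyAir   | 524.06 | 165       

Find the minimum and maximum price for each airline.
SELECT airline, MIN(price), MAX(price)
FROM flights
GROUP BY airline

Result:
  Delta: min=373.26, max=759.13
  Frontier: min=143.32, max=785.39
  SkyAir: min=156.40, max=872.88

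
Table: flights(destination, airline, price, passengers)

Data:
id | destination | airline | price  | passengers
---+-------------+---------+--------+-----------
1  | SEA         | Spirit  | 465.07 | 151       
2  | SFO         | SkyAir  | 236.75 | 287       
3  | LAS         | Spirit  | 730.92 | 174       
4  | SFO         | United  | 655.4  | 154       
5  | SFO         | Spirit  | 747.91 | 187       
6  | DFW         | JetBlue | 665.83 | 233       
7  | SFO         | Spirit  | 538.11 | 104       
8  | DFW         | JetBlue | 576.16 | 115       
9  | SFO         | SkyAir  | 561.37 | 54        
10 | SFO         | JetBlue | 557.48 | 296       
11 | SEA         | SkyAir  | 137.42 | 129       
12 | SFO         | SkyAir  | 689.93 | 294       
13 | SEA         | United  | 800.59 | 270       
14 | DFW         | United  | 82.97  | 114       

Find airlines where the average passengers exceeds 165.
SELECT airline, AVG(passengers)
FROM flights
GROUP BY airline
HAVING AVG(passengers) > 165

Result:
  JetBlue: avg=214.67
  SkyAir: avg=191.00
  United: avg=179.33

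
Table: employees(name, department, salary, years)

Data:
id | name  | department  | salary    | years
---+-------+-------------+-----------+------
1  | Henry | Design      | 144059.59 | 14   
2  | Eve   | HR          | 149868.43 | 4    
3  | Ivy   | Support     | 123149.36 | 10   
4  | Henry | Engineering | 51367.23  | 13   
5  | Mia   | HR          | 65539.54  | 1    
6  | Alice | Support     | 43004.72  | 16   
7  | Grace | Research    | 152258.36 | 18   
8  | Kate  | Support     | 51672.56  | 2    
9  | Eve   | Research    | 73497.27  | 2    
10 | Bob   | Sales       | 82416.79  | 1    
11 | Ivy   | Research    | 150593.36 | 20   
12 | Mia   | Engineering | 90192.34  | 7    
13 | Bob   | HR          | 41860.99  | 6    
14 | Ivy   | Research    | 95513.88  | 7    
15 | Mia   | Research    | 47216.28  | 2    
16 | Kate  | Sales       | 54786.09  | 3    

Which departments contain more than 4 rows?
SELECT department, COUNT(*) as cnt
FROM employees
GROUP BY department
HAVING COUNT(*) > 4

Result:
  Research: 5

Note: HAVING filters groups after aggregation, WHERE filters rows before.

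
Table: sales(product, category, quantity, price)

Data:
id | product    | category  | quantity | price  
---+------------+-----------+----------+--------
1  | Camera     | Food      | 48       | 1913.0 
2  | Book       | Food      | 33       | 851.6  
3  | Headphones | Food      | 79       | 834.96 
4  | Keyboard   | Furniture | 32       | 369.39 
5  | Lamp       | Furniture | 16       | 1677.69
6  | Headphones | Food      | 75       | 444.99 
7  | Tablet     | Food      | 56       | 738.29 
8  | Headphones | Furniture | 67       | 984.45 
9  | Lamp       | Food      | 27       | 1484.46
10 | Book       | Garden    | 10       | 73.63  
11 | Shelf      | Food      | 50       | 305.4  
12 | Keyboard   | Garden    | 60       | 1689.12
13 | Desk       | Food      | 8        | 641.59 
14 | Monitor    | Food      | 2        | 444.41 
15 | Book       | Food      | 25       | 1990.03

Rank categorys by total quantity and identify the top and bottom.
SELECT category, SUM(quantity)
FROM sales
GROUP BY category
ORDER BY SUM(quantity)

All groups:
  Garden: 70
  Furniture: 115
  Food: 403

Highest: Food (403)
Lowest: Garden (70)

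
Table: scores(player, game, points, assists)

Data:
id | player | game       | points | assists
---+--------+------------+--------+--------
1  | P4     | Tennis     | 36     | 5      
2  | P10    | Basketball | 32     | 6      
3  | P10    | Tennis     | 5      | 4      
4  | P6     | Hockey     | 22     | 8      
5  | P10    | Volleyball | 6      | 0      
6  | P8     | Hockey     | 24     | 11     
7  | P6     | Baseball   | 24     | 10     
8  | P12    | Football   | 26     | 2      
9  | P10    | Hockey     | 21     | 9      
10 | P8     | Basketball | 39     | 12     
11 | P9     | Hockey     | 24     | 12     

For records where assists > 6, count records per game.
SELECT game, COUNT(*)
FROM scores
WHERE assists > 6
GROUP BY game

Note: WHERE filters rows before grouping.

Result:
  Baseball: 1
  Basketball: 1
  Hockey: 4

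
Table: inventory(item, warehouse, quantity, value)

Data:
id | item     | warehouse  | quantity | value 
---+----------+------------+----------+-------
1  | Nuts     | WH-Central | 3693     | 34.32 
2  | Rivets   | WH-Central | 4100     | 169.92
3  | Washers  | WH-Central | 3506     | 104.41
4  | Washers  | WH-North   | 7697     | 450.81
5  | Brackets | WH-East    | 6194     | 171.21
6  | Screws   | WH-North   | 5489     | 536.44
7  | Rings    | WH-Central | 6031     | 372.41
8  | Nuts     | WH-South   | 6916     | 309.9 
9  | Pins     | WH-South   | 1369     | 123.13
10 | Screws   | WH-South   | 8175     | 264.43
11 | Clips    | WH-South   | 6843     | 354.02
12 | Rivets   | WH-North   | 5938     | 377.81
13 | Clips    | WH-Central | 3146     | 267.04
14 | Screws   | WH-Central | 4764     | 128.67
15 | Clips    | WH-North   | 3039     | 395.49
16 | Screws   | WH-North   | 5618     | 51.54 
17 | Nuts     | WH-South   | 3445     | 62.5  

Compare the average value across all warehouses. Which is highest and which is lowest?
SELECT warehouse, AVG(value)
FROM inventory
GROUP BY warehouse
ORDER BY AVG(value)

All groups:
  WH-East: 171.21
  WH-Central: 179.46
  WH-South: 222.80
  WH-North: 362.42

Highest: WH-North (362.42)
Lowest: WH-East (171.21)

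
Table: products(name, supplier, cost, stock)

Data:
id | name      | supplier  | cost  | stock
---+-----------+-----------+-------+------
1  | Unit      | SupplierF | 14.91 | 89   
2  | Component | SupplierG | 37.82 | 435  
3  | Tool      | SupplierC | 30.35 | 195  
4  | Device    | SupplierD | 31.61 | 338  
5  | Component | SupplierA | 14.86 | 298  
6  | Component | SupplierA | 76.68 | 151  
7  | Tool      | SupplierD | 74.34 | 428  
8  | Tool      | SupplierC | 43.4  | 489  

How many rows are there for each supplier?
SELECT supplier, COUNT(*) as count
FROM products
GROUP BY supplier

Result:
  SupplierA: 2
  SupplierC: 2
  SupplierD: 2
  SupplierF: 1
  SupplierG: 1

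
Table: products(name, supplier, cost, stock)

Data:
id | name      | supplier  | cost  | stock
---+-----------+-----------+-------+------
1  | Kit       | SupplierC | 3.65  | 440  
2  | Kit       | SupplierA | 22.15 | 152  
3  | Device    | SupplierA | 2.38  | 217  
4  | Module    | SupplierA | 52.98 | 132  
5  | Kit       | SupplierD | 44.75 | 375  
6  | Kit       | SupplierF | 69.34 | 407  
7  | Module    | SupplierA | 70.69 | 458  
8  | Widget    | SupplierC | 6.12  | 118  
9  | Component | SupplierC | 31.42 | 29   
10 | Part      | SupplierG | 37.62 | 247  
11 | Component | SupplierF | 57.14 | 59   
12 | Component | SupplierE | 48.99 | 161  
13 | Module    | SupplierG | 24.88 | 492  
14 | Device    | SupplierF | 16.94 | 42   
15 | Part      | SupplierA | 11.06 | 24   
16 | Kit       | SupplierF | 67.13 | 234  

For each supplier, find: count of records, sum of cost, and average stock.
SELECT supplier,
       COUNT(*) as cnt,
       SUM(cost) as total_cost,
       AVG(stock) as avg_stock
FROM products
GROUP BY supplier

Result:
  SupplierA: 5 records, 159.26 total cost, 196.60 avg stock
  SupplierC: 3 records, 41.19 total cost, 195.67 avg stock
  SupplierD: 1 records, 44.75 total cost, 375.00 avg stock
  SupplierE: 1 records, 48.99 total cost, 161.00 avg stock
  SupplierF: 4 records, 210.55 total cost, 185.50 avg stock
  SupplierG: 2 records, 62.50 total cost, 369.50 avg stock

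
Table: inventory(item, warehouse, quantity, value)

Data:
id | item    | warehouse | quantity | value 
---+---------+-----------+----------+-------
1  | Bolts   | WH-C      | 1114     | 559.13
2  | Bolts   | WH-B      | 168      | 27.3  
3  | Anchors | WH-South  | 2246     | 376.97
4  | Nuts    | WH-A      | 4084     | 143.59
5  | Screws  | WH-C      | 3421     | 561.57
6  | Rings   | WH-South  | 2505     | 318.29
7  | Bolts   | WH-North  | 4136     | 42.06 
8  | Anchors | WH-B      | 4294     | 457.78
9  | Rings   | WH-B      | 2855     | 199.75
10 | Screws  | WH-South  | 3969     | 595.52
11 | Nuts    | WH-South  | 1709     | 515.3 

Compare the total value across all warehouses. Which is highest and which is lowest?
SELECT warehouse, SUM(value)
FROM inventory
GROUP BY warehouse
ORDER BY SUM(value)

All groups:
  WH-North: 42.06
  WH-A: 143.59
  WH-B: 684.83
  WH-C: 1120.70
  WH-South: 1806.08

Highest: WH-South (1806.08)
Lowest: WH-North (42.06)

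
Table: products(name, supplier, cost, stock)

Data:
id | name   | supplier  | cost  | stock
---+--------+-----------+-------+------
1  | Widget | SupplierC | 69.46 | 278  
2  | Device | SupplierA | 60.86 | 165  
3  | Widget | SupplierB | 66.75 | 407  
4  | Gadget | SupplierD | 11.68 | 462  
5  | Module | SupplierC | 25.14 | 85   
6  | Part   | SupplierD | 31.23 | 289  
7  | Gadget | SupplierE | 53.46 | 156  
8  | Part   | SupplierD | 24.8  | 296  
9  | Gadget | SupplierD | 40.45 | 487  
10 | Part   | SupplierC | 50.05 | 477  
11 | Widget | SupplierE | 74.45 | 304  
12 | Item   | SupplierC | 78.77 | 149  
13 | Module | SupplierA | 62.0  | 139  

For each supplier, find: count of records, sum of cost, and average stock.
SELECT supplier,
       COUNT(*) as cnt,
       SUM(cost) as total_cost,
       AVG(stock) as avg_stock
FROM products
GROUP BY supplier

Result:
  SupplierA: 2 records, 122.86 total cost, 152.00 avg stock
  SupplierB: 1 records, 66.75 total cost, 407.00 avg stock
  SupplierC: 4 records, 223.42 total cost, 247.25 avg stock
  SupplierD: 4 records, 108.16 total cost, 383.50 avg stock
  SupplierE: 2 records, 127.91 total cost, 230.00 avg stock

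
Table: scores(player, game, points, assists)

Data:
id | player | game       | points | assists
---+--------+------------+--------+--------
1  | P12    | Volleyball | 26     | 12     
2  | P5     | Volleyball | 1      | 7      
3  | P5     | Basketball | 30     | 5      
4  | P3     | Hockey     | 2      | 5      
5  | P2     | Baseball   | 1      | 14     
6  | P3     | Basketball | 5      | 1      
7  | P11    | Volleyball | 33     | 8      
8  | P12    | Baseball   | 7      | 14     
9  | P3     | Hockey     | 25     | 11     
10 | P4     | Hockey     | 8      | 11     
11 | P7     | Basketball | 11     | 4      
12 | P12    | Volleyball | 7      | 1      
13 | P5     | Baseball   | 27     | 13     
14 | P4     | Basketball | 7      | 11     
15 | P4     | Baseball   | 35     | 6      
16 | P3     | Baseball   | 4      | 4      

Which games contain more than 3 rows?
SELECT game, COUNT(*) as cnt
FROM scores
GROUP BY game
HAVING COUNT(*) > 3

Result:
  Baseball: 5
  Basketball: 4
  Volleyball: 4

Note: HAVING filters groups after aggregation, WHERE filters rows before.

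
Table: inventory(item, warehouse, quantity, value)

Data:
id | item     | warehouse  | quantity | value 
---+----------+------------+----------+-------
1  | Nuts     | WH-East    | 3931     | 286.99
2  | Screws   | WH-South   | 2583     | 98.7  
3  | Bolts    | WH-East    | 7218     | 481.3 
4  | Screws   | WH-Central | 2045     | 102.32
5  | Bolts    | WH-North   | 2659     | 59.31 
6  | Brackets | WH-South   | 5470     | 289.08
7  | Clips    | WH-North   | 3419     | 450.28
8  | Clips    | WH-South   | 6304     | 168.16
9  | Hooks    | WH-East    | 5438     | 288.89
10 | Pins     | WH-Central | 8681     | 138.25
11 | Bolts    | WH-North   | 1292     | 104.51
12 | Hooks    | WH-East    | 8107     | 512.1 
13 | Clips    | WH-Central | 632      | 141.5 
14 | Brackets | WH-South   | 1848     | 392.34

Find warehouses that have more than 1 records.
SELECT warehouse, COUNT(*) as cnt
FROM inventory
GROUP BY warehouse
HAVING COUNT(*) > 1

Result:
  WH-Central: 3
  WH-East: 4
  WH-North: 3
  WH-South: 4

Note: HAVING filters groups after aggregation, WHERE filters rows before.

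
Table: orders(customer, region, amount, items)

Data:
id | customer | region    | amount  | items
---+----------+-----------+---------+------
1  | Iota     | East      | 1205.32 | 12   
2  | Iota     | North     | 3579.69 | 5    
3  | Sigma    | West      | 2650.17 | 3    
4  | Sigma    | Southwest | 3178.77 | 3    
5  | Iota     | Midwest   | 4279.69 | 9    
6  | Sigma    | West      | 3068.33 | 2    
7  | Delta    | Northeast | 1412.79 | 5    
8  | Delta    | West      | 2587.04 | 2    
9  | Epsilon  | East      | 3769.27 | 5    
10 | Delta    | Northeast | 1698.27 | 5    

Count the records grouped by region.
SELECT region, COUNT(*) as count
FROM orders
GROUP BY region

Result:
  East: 2
  Midwest: 1
  North: 1
  Northeast: 2
  Southwest: 1
  West: 3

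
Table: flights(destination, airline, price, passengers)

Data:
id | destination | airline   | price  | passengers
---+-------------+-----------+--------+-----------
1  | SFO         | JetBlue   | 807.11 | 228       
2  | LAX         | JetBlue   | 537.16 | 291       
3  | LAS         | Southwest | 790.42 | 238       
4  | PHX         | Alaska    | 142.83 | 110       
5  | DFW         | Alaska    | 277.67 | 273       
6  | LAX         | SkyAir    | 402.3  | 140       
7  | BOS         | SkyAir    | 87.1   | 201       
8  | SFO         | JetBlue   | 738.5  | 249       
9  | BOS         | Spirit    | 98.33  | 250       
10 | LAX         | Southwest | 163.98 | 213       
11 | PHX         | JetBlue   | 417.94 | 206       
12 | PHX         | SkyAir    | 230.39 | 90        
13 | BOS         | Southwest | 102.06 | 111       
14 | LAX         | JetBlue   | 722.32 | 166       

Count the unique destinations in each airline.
SELECT airline, COUNT(DISTINCT destination)
FROM flights
GROUP BY airline

Result:
  Alaska: 2 distinct
  JetBlue: 3 distinct
  SkyAir: 3 distinct
  Southwest: 3 distinct
  Spirit: 1 distinct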